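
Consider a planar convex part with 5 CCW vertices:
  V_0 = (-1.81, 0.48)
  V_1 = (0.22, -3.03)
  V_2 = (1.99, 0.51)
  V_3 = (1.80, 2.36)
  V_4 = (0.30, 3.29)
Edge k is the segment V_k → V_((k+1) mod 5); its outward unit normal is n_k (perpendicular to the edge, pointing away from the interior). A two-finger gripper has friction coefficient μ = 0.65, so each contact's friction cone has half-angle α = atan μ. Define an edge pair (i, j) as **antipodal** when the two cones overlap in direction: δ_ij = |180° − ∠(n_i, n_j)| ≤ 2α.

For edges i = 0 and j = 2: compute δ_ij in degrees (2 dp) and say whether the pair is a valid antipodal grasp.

α = atan 0.65 = 33.02°;  2α = 66.05°
edge 0: e_0 = (+2.03, -3.51);  n_0 = (-0.8657, -0.5006)
edge 2: e_2 = (-0.19, +1.85);  n_2 = (+0.9948, +0.1022)
∠(n_0, n_2) = 155.82°
δ = |180° − 155.82°| = 24.18°
24.18° ≤ 2α = 66.05°  →  valid

δ = 24.18°, valid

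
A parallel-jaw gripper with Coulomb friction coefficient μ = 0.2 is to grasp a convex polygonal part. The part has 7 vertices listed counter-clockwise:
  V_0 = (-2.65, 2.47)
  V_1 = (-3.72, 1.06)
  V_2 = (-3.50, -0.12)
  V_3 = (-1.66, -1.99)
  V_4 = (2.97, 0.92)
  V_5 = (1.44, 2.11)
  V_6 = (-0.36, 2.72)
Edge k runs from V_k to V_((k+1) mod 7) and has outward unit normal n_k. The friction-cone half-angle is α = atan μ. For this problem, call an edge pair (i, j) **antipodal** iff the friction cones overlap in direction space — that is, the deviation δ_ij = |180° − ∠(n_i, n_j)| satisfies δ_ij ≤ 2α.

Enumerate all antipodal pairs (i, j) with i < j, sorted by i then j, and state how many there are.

α = atan 0.2 = 11.31°;  2α = 22.62°
n_0 = (-0.7966, +0.6045)
n_1 = (-0.9831, -0.1833)
n_2 = (-0.7128, -0.7014)
n_3 = (+0.5321, -0.8467)
n_4 = (+0.6139, +0.7894)
n_5 = (+0.3210, +0.9471)
n_6 = (-0.1085, +0.9941)
  (0,1): δ = 132.25°  ·
  (0,2): δ = 98.27°  ·
  (0,3): δ = 20.66°  ✓
  (0,4): δ = 89.32°  ·
  (0,5): δ = 108.47°  ·
  (0,6): δ = 133.42°  ·
  (1,2): δ = 146.02°  ·
  (1,3): δ = 68.41°  ·
  (1,4): δ = 41.56°  ·
  (1,5): δ = 60.72°  ·
  (1,6): δ = 85.67°  ·
  (2,3): δ = 102.39°  ·
  (2,4): δ = 7.59°  ✓
  (2,5): δ = 26.74°  ·
  (2,6): δ = 51.69°  ·
  (3,4): δ = 70.02°  ·
  (3,5): δ = 50.87°  ·
  (3,6): δ = 25.92°  ·
  (4,5): δ = 160.85°  ·
  (4,6): δ = 135.89°  ·
  (5,6): δ = 155.05°  ·
antipodal pairs: 2

count = 2; pairs: (0,3), (2,4)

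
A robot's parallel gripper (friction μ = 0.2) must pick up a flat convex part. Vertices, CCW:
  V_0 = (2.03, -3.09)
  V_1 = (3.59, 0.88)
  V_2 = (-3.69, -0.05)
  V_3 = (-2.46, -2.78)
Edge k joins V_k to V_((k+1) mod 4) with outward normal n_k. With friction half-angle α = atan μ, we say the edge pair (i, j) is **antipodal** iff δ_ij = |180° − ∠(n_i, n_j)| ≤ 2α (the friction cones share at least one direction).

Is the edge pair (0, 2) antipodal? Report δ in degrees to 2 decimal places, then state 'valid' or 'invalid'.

δ = 45.71°, invalid

α = atan 0.2 = 11.31°;  2α = 22.62°
edge 0: e_0 = (+1.56, +3.97);  n_0 = (+0.9307, -0.3657)
edge 2: e_2 = (+1.23, -2.73);  n_2 = (-0.9117, -0.4108)
∠(n_0, n_2) = 134.29°
δ = |180° − 134.29°| = 45.71°
45.71° > 2α = 22.62°  →  invalid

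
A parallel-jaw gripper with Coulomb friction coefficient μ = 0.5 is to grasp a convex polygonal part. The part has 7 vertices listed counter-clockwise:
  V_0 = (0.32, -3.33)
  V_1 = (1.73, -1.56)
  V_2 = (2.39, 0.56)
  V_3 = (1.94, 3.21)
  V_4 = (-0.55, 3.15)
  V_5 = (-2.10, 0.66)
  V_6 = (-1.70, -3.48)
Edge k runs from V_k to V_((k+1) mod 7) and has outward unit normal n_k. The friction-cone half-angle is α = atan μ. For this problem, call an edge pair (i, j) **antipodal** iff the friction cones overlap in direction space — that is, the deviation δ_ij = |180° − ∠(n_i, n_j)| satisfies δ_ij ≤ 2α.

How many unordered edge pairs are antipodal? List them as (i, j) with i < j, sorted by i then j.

α = atan 0.5 = 26.57°;  2α = 53.13°
n_0 = (+0.7822, -0.6231)
n_1 = (+0.9548, -0.2972)
n_2 = (+0.9859, +0.1674)
n_3 = (-0.0241, +0.9997)
n_4 = (-0.8490, +0.5285)
n_5 = (-0.9954, -0.0962)
n_6 = (+0.0741, -0.9973)
  (0,1): δ = 158.75°  ·
  (0,2): δ = 131.82°  ·
  (0,3): δ = 50.08°  ✓
  (0,4): δ = 6.64°  ✓
  (0,5): δ = 44.06°  ✓
  (0,6): δ = 132.79°  ·
  (1,2): δ = 153.07°  ·
  (1,3): δ = 71.33°  ·
  (1,4): δ = 14.61°  ✓
  (1,5): δ = 22.81°  ✓
  (1,6): δ = 111.54°  ·
  (2,3): δ = 98.26°  ·
  (2,4): δ = 41.54°  ✓
  (2,5): δ = 4.12°  ✓
  (2,6): δ = 84.61°  ·
  (3,4): δ = 123.28°  ·
  (3,5): δ = 85.86°  ·
  (3,6): δ = 2.87°  ✓
  (4,5): δ = 142.58°  ·
  (4,6): δ = 53.85°  ·
  (5,6): δ = 91.27°  ·
antipodal pairs: 8

count = 8; pairs: (0,3), (0,4), (0,5), (1,4), (1,5), (2,4), (2,5), (3,6)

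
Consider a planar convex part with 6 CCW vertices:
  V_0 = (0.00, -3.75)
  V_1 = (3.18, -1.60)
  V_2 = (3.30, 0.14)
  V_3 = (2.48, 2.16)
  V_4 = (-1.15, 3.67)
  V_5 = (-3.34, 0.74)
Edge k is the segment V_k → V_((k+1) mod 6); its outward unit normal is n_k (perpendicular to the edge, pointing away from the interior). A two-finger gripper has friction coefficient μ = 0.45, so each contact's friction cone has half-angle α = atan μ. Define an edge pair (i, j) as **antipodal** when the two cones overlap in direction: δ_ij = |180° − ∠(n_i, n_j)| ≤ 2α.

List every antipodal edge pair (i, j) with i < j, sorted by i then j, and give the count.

count = 5; pairs: (0,4), (1,4), (1,5), (2,5), (3,5)

α = atan 0.45 = 24.23°;  2α = 48.46°
n_0 = (+0.5601, -0.8284)
n_1 = (+0.9976, -0.0688)
n_2 = (+0.9266, +0.3761)
n_3 = (+0.3841, +0.9233)
n_4 = (-0.8010, +0.5987)
n_5 = (-0.8024, -0.5969)
  (0,1): δ = 128.01°  ·
  (0,2): δ = 101.97°  ·
  (0,3): δ = 56.65°  ·
  (0,4): δ = 19.16°  ✓
  (0,5): δ = 92.58°  ·
  (1,2): δ = 153.96°  ·
  (1,3): δ = 108.64°  ·
  (1,4): δ = 32.83°  ✓
  (1,5): δ = 40.59°  ✓
  (2,3): δ = 134.68°  ·
  (2,4): δ = 58.87°  ·
  (2,5): δ = 14.55°  ✓
  (3,4): δ = 104.19°  ·
  (3,5): δ = 30.77°  ✓
  (4,5): δ = 106.58°  ·
antipodal pairs: 5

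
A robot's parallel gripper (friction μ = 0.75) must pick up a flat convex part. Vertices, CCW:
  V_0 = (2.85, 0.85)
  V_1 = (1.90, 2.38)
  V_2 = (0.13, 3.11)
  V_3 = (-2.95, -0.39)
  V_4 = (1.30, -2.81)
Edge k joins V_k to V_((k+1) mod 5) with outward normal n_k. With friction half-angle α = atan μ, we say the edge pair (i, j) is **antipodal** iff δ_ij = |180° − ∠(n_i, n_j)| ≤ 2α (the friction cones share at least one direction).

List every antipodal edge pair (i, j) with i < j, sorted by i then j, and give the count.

count = 4; pairs: (0,2), (0,3), (1,3), (2,4)

α = atan 0.75 = 36.87°;  2α = 73.74°
n_0 = (+0.8496, +0.5275)
n_1 = (+0.3813, +0.9245)
n_2 = (-0.7507, +0.6606)
n_3 = (-0.4948, -0.8690)
n_4 = (+0.9208, -0.3900)
  (0,1): δ = 144.25°  ·
  (0,2): δ = 73.18°  ✓
  (0,3): δ = 28.51°  ✓
  (0,4): δ = 125.21°  ·
  (1,2): δ = 108.94°  ·
  (1,3): δ = 7.25°  ✓
  (1,4): δ = 89.46°  ·
  (2,3): δ = 78.31°  ·
  (2,4): δ = 18.40°  ✓
  (3,4): δ = 83.29°  ·
antipodal pairs: 4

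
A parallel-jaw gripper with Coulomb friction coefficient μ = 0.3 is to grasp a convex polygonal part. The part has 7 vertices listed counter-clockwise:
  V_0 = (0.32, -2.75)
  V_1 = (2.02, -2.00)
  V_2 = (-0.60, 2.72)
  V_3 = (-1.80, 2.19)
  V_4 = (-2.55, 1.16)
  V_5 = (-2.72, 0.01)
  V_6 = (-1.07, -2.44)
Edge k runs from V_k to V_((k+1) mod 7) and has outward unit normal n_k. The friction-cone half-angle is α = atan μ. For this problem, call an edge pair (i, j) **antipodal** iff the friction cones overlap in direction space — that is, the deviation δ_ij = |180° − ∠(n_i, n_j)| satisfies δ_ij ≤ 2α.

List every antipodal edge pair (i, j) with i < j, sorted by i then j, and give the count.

α = atan 0.3 = 16.70°;  2α = 33.40°
n_0 = (+0.4036, -0.9149)
n_1 = (+0.8743, +0.4853)
n_2 = (-0.4040, +0.9148)
n_3 = (-0.8084, +0.5886)
n_4 = (-0.9892, +0.1462)
n_5 = (-0.8294, -0.5586)
n_6 = (-0.2177, -0.9760)
  (0,1): δ = 84.77°  ·
  (0,2): δ = 0.02°  ✓
  (0,3): δ = 30.13°  ✓
  (0,4): δ = 57.79°  ·
  (0,5): δ = 100.15°  ·
  (0,6): δ = 143.62°  ·
  (1,2): δ = 95.20°  ·
  (1,3): δ = 65.09°  ·
  (1,4): δ = 37.44°  ·
  (1,5): δ = 4.93°  ✓
  (1,6): δ = 48.39°  ·
  (2,3): δ = 149.89°  ·
  (2,4): δ = 122.24°  ·
  (2,5): δ = 79.87°  ·
  (2,6): δ = 36.40°  ·
  (3,4): δ = 152.35°  ·
  (3,5): δ = 109.98°  ·
  (3,6): δ = 66.51°  ·
  (4,5): δ = 137.63°  ·
  (4,6): δ = 94.16°  ·
  (5,6): δ = 136.53°  ·
antipodal pairs: 3

count = 3; pairs: (0,2), (0,3), (1,5)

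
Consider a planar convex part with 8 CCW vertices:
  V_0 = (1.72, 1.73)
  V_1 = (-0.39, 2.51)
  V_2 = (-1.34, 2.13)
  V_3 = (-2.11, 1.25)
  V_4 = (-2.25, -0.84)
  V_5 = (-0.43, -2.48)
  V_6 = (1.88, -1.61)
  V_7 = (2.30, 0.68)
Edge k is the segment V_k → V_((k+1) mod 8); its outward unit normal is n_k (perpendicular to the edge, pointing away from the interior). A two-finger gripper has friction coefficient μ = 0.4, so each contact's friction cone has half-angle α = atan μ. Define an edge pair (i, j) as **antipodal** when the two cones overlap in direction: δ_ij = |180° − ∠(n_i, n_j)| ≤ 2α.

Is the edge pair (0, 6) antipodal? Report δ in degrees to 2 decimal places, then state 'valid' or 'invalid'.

α = atan 0.4 = 21.80°;  2α = 43.60°
edge 0: e_0 = (-2.11, +0.78);  n_0 = (+0.3467, +0.9380)
edge 6: e_6 = (+0.42, +2.29);  n_6 = (+0.9836, -0.1804)
∠(n_0, n_6) = 80.11°
δ = |180° − 80.11°| = 99.89°
99.89° > 2α = 43.60°  →  invalid

δ = 99.89°, invalid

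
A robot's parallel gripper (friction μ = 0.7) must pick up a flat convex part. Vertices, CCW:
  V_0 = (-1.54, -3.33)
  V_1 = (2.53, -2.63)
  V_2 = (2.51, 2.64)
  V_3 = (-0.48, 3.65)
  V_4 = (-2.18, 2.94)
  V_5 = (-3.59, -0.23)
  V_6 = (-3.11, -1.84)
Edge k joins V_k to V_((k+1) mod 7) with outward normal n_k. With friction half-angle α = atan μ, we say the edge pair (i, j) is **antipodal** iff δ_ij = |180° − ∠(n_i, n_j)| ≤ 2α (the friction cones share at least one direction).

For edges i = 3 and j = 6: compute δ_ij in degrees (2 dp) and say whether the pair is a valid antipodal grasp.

α = atan 0.7 = 34.99°;  2α = 69.98°
edge 3: e_3 = (-1.70, -0.71);  n_3 = (-0.3854, +0.9228)
edge 6: e_6 = (+1.57, -1.49);  n_6 = (-0.6884, -0.7253)
∠(n_3, n_6) = 113.83°
δ = |180° − 113.83°| = 66.17°
66.17° ≤ 2α = 69.98°  →  valid

δ = 66.17°, valid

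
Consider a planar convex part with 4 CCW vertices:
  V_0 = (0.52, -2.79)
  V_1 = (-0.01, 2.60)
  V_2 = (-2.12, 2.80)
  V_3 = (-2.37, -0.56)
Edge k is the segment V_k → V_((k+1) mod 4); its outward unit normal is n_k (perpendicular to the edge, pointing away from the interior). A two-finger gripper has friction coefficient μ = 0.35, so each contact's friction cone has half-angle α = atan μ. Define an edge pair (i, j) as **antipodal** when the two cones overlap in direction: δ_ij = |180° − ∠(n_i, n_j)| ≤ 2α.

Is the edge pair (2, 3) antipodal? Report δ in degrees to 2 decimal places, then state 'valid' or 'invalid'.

δ = 123.40°, invalid

α = atan 0.35 = 19.29°;  2α = 38.58°
edge 2: e_2 = (-0.25, -3.36);  n_2 = (-0.9972, +0.0742)
edge 3: e_3 = (+2.89, -2.23);  n_3 = (-0.6109, -0.7917)
∠(n_2, n_3) = 56.60°
δ = |180° − 56.60°| = 123.40°
123.40° > 2α = 38.58°  →  invalid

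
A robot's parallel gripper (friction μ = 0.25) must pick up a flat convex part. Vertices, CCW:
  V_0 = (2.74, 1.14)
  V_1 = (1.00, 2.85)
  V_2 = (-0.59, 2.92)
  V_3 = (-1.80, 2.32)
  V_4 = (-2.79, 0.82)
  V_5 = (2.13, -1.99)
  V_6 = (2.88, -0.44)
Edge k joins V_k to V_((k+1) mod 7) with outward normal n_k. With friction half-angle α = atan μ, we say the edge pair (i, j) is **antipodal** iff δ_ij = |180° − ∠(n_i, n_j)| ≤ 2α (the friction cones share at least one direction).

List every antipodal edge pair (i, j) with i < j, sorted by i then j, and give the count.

count = 3; pairs: (0,4), (1,4), (3,5)

α = atan 0.25 = 14.04°;  2α = 28.07°
n_0 = (+0.7009, +0.7132)
n_1 = (+0.0440, +0.9990)
n_2 = (-0.4442, +0.8959)
n_3 = (-0.8346, +0.5508)
n_4 = (-0.4959, -0.8684)
n_5 = (+0.9002, -0.4356)
n_6 = (+0.9961, +0.0883)
  (0,1): δ = 138.02°  ·
  (0,2): δ = 109.12°  ·
  (0,3): δ = 78.92°  ·
  (0,4): δ = 14.77°  ✓
  (0,5): δ = 108.68°  ·
  (0,6): δ = 139.57°  ·
  (1,2): δ = 151.10°  ·
  (1,3): δ = 120.90°  ·
  (1,4): δ = 27.21°  ✓
  (1,5): δ = 66.70°  ·
  (1,6): δ = 97.58°  ·
  (2,3): δ = 149.80°  ·
  (2,4): δ = 56.11°  ·
  (2,5): δ = 37.80°  ·
  (2,6): δ = 68.69°  ·
  (3,4): δ = 86.31°  ·
  (3,5): δ = 7.60°  ✓
  (3,6): δ = 38.49°  ·
  (4,5): δ = 86.09°  ·
  (4,6): δ = 55.20°  ·
  (5,6): δ = 149.12°  ·
antipodal pairs: 3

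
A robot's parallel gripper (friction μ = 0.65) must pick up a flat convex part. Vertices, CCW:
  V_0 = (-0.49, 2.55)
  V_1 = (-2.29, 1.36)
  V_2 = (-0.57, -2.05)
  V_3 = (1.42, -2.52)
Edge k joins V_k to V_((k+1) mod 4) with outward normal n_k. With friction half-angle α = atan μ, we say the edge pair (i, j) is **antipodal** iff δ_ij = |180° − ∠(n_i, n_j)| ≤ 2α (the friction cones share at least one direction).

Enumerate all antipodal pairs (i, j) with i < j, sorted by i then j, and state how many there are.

count = 3; pairs: (0,2), (1,3), (2,3)

α = atan 0.65 = 33.02°;  2α = 66.05°
n_0 = (-0.5515, +0.8342)
n_1 = (-0.8929, -0.4504)
n_2 = (-0.2299, -0.9732)
n_3 = (+0.9358, +0.3525)
  (0,1): δ = 96.70°  ·
  (0,2): δ = 46.76°  ✓
  (0,3): δ = 77.17°  ·
  (1,2): δ = 130.05°  ·
  (1,3): δ = 6.12°  ✓
  (2,3): δ = 56.07°  ✓
antipodal pairs: 3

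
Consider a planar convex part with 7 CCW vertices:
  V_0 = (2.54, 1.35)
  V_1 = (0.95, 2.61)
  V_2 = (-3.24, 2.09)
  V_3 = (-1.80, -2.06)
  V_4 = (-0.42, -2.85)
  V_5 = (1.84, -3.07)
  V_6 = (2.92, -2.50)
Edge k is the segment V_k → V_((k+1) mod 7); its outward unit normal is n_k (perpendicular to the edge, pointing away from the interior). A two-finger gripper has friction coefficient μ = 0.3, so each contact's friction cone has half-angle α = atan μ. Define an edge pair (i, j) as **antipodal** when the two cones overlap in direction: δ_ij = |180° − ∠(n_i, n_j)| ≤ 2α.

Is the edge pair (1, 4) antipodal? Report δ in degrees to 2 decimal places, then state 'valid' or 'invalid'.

α = atan 0.3 = 16.70°;  2α = 33.40°
edge 1: e_1 = (-4.19, -0.52);  n_1 = (-0.1232, +0.9924)
edge 4: e_4 = (+2.26, -0.22);  n_4 = (-0.0969, -0.9953)
∠(n_1, n_4) = 167.37°
δ = |180° − 167.37°| = 12.63°
12.63° ≤ 2α = 33.40°  →  valid

δ = 12.63°, valid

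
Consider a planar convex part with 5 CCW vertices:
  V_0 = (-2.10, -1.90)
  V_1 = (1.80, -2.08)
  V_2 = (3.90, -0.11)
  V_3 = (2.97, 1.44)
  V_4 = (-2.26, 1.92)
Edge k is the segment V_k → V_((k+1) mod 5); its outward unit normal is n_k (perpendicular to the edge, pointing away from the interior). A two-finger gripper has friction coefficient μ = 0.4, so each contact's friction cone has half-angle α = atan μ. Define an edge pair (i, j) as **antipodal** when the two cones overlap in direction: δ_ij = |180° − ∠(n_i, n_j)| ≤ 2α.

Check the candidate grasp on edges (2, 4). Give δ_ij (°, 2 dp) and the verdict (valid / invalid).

δ = 28.57°, valid

α = atan 0.4 = 21.80°;  2α = 43.60°
edge 2: e_2 = (-0.93, +1.55);  n_2 = (+0.8575, +0.5145)
edge 4: e_4 = (+0.16, -3.82);  n_4 = (-0.9991, -0.0418)
∠(n_2, n_4) = 151.43°
δ = |180° − 151.43°| = 28.57°
28.57° ≤ 2α = 43.60°  →  valid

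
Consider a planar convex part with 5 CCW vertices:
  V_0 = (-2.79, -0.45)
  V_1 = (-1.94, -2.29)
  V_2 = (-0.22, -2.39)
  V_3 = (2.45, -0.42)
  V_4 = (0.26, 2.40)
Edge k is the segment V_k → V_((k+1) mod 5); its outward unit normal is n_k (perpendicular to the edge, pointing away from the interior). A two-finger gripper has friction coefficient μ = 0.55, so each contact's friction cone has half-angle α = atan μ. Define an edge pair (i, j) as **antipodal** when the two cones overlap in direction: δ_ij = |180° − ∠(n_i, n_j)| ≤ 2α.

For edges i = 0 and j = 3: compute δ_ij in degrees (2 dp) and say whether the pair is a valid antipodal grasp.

α = atan 0.55 = 28.81°;  2α = 57.62°
edge 0: e_0 = (+0.85, -1.84);  n_0 = (-0.9078, -0.4194)
edge 3: e_3 = (-2.19, +2.82);  n_3 = (+0.7898, +0.6134)
∠(n_0, n_3) = 166.96°
δ = |180° − 166.96°| = 13.04°
13.04° ≤ 2α = 57.62°  →  valid

δ = 13.04°, valid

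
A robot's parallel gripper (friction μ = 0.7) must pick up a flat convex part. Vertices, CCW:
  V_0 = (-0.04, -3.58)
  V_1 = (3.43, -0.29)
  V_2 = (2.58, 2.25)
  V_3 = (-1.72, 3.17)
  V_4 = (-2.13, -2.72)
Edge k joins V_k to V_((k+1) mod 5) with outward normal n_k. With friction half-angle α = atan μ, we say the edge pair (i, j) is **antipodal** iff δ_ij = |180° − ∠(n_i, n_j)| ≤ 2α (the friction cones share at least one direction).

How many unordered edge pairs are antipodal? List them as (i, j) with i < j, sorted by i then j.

α = atan 0.7 = 34.99°;  2α = 69.98°
n_0 = (+0.6880, -0.7257)
n_1 = (+0.9483, +0.3173)
n_2 = (+0.2092, +0.9779)
n_3 = (-0.9976, +0.0694)
n_4 = (-0.3805, -0.9248)
  (0,1): δ = 114.97°  ·
  (0,2): δ = 55.55°  ✓
  (0,3): δ = 42.54°  ✓
  (0,4): δ = 114.16°  ·
  (1,2): δ = 120.58°  ·
  (1,3): δ = 22.48°  ✓
  (1,4): δ = 49.13°  ✓
  (2,3): δ = 81.91°  ·
  (2,4): δ = 10.29°  ✓
  (3,4): δ = 108.38°  ·
antipodal pairs: 5

count = 5; pairs: (0,2), (0,3), (1,3), (1,4), (2,4)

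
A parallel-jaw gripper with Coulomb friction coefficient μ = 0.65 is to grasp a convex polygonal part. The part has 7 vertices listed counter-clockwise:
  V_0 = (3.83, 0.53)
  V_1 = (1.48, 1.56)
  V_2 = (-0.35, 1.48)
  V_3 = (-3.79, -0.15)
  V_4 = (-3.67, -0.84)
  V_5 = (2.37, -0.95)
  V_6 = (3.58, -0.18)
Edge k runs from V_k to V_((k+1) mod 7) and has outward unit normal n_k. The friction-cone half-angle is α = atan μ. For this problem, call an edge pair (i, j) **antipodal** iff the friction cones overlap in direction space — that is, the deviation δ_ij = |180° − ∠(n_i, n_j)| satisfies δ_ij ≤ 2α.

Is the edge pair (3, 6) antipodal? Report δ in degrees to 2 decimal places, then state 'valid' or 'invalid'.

δ = 29.26°, valid

α = atan 0.65 = 33.02°;  2α = 66.05°
edge 3: e_3 = (+0.12, -0.69);  n_3 = (-0.9852, -0.1713)
edge 6: e_6 = (+0.25, +0.71);  n_6 = (+0.9432, -0.3321)
∠(n_3, n_6) = 150.74°
δ = |180° − 150.74°| = 29.26°
29.26° ≤ 2α = 66.05°  →  valid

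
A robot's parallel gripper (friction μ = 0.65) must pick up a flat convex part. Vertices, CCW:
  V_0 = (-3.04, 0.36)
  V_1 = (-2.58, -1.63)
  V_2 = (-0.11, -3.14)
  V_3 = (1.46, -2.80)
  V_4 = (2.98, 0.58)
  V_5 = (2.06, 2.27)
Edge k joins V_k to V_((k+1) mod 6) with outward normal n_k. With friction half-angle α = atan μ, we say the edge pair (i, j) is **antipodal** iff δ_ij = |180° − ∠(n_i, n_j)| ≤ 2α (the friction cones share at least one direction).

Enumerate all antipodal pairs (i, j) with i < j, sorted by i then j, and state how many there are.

α = atan 0.65 = 33.02°;  2α = 66.05°
n_0 = (-0.9743, -0.2252)
n_1 = (-0.5216, -0.8532)
n_2 = (+0.2117, -0.9773)
n_3 = (+0.9120, -0.4101)
n_4 = (+0.8783, +0.4781)
n_5 = (-0.3507, +0.9365)
  (0,1): δ = 134.45°  ·
  (0,2): δ = 90.80°  ·
  (0,3): δ = 37.23°  ✓
  (0,4): δ = 15.55°  ✓
  (0,5): δ = 97.52°  ·
  (1,2): δ = 136.34°  ·
  (1,3): δ = 82.77°  ·
  (1,4): δ = 30.00°  ✓
  (1,5): δ = 51.97°  ✓
  (2,3): δ = 126.43°  ·
  (2,4): δ = 73.66°  ·
  (2,5): δ = 8.31°  ✓
  (3,4): δ = 127.22°  ·
  (3,5): δ = 45.25°  ✓
  (4,5): δ = 98.03°  ·
antipodal pairs: 6

count = 6; pairs: (0,3), (0,4), (1,4), (1,5), (2,5), (3,5)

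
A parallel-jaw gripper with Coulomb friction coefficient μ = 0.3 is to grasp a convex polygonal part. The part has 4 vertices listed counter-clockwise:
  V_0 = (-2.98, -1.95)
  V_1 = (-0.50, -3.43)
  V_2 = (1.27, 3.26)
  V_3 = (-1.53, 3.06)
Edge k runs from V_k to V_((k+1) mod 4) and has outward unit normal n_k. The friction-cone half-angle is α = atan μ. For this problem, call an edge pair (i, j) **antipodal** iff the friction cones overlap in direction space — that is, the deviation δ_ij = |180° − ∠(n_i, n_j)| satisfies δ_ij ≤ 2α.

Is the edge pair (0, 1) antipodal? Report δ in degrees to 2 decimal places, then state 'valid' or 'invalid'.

α = atan 0.3 = 16.70°;  2α = 33.40°
edge 0: e_0 = (+2.48, -1.48);  n_0 = (-0.5125, -0.8587)
edge 1: e_1 = (+1.77, +6.69);  n_1 = (+0.9667, -0.2558)
∠(n_0, n_1) = 106.01°
δ = |180° − 106.01°| = 73.99°
73.99° > 2α = 33.40°  →  invalid

δ = 73.99°, invalid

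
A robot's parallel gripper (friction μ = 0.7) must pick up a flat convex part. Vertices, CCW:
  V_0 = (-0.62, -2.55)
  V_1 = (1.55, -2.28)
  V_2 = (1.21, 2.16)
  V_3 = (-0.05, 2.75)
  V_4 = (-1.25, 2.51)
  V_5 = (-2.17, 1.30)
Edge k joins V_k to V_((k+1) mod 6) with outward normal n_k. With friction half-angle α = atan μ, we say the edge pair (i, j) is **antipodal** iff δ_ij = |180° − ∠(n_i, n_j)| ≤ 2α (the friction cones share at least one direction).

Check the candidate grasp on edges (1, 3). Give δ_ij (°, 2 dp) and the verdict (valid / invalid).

α = atan 0.7 = 34.99°;  2α = 69.98°
edge 1: e_1 = (-0.34, +4.44);  n_1 = (+0.9971, +0.0764)
edge 3: e_3 = (-1.20, -0.24);  n_3 = (-0.1961, +0.9806)
∠(n_1, n_3) = 96.93°
δ = |180° − 96.93°| = 83.07°
83.07° > 2α = 69.98°  →  invalid

δ = 83.07°, invalid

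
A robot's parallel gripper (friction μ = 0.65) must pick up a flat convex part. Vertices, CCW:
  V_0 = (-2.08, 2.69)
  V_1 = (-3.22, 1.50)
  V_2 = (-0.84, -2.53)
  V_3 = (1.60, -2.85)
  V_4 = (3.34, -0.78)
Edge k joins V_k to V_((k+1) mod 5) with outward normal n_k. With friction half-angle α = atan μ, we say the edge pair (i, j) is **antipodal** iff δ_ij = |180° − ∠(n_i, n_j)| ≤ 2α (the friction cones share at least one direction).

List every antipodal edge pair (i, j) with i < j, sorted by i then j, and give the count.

α = atan 0.65 = 33.02°;  2α = 66.05°
n_0 = (-0.7221, +0.6918)
n_1 = (-0.8611, -0.5085)
n_2 = (-0.1300, -0.9915)
n_3 = (+0.7655, -0.6435)
n_4 = (+0.5392, +0.8422)
  (0,1): δ = 105.66°  ·
  (0,2): δ = 53.70°  ✓
  (0,3): δ = 3.72°  ✓
  (0,4): δ = 101.14°  ·
  (1,2): δ = 128.04°  ·
  (1,3): δ = 70.61°  ·
  (1,4): δ = 26.81°  ✓
  (2,3): δ = 122.58°  ·
  (2,4): δ = 25.16°  ✓
  (3,4): δ = 82.58°  ·
antipodal pairs: 4

count = 4; pairs: (0,2), (0,3), (1,4), (2,4)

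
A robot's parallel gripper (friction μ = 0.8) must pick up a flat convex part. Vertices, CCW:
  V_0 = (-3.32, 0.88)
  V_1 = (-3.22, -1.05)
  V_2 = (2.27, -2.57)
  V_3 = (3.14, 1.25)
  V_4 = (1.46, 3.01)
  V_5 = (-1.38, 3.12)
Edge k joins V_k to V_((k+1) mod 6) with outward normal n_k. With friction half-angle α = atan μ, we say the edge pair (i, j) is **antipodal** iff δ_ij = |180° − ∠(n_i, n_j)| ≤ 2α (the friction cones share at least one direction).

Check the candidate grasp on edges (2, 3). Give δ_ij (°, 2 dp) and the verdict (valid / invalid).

δ = 123.50°, invalid

α = atan 0.8 = 38.66°;  2α = 77.32°
edge 2: e_2 = (+0.87, +3.82);  n_2 = (+0.9750, -0.2221)
edge 3: e_3 = (-1.68, +1.76);  n_3 = (+0.7234, +0.6905)
∠(n_2, n_3) = 56.50°
δ = |180° − 56.50°| = 123.50°
123.50° > 2α = 77.32°  →  invalid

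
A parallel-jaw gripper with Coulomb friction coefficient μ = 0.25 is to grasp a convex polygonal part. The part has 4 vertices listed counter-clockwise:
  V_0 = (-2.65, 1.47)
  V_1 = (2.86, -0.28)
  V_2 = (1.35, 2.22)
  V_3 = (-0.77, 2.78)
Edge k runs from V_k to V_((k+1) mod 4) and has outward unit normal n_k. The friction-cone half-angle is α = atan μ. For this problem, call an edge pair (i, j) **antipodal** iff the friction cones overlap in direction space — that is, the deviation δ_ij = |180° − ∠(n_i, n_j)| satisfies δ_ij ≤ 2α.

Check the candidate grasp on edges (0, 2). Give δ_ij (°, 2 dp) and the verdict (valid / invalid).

α = atan 0.25 = 14.04°;  2α = 28.07°
edge 0: e_0 = (+5.51, -1.75);  n_0 = (-0.3027, -0.9531)
edge 2: e_2 = (-2.12, +0.56);  n_2 = (+0.2554, +0.9668)
∠(n_0, n_2) = 177.18°
δ = |180° − 177.18°| = 2.82°
2.82° ≤ 2α = 28.07°  →  valid

δ = 2.82°, valid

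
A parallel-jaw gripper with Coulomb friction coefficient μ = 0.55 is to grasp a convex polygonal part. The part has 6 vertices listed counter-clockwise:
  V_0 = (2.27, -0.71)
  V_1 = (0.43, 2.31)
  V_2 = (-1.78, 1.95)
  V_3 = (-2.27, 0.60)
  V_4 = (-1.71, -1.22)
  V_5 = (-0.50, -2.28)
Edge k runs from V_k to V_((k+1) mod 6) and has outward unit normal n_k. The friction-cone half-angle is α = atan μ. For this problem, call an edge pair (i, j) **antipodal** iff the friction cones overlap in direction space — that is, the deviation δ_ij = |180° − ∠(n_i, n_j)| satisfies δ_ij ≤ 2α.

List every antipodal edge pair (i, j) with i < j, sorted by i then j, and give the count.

count = 6; pairs: (0,2), (0,3), (0,4), (1,4), (1,5), (2,5)

α = atan 0.55 = 28.81°;  2α = 57.62°
n_0 = (+0.8540, +0.5203)
n_1 = (-0.1608, +0.9870)
n_2 = (-0.9400, +0.3412)
n_3 = (-0.9558, -0.2941)
n_4 = (-0.6589, -0.7522)
n_5 = (+0.4931, -0.8700)
  (0,1): δ = 112.10°  ·
  (0,2): δ = 51.30°  ✓
  (0,3): δ = 14.25°  ✓
  (0,4): δ = 17.43°  ✓
  (0,5): δ = 88.19°  ·
  (1,2): δ = 119.20°  ·
  (1,3): δ = 82.15°  ·
  (1,4): δ = 50.47°  ✓
  (1,5): δ = 20.29°  ✓
  (2,3): δ = 142.95°  ·
  (2,4): δ = 111.27°  ·
  (2,5): δ = 40.51°  ✓
  (3,4): δ = 148.32°  ·
  (3,5): δ = 77.56°  ·
  (4,5): δ = 109.24°  ·
antipodal pairs: 6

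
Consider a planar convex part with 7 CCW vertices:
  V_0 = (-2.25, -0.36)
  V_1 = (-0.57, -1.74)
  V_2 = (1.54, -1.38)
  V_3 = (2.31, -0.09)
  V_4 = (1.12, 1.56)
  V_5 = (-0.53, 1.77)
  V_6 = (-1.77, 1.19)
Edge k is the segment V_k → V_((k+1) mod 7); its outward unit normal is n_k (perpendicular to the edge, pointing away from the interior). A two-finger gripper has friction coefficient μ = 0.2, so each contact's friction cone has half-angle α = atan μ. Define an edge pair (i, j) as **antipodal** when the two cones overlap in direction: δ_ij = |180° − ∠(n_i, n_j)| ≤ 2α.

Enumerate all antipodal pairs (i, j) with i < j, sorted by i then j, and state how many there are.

α = atan 0.2 = 11.31°;  2α = 22.62°
n_0 = (-0.6347, -0.7727)
n_1 = (+0.1682, -0.9858)
n_2 = (+0.8587, -0.5125)
n_3 = (+0.8111, +0.5850)
n_4 = (+0.1263, +0.9920)
n_5 = (-0.4237, +0.9058)
n_6 = (-0.9552, +0.2958)
  (0,1): δ = 130.92°  ·
  (0,2): δ = 81.43°  ·
  (0,3): δ = 14.80°  ✓
  (0,4): δ = 32.15°  ·
  (0,5): δ = 64.47°  ·
  (0,6): δ = 112.19°  ·
  (1,2): δ = 130.52°  ·
  (1,3): δ = 63.88°  ·
  (1,4): δ = 16.94°  ✓
  (1,5): δ = 15.39°  ✓
  (1,6): δ = 63.11°  ·
  (2,3): δ = 113.37°  ·
  (2,4): δ = 66.42°  ·
  (2,5): δ = 34.10°  ·
  (2,6): δ = 13.63°  ✓
  (3,4): δ = 133.05°  ·
  (3,5): δ = 100.73°  ·
  (3,6): δ = 53.01°  ·
  (4,5): δ = 147.68°  ·
  (4,6): δ = 99.95°  ·
  (5,6): δ = 132.27°  ·
antipodal pairs: 4

count = 4; pairs: (0,3), (1,4), (1,5), (2,6)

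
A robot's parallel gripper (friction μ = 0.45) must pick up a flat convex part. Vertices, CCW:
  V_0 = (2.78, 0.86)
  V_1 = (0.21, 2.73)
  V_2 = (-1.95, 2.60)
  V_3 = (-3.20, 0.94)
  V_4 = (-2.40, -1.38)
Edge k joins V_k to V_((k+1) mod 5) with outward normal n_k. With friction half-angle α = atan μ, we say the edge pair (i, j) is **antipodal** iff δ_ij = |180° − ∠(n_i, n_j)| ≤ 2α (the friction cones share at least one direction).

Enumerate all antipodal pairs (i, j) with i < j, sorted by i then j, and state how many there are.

α = atan 0.45 = 24.23°;  2α = 48.46°
n_0 = (+0.5884, +0.8086)
n_1 = (-0.0601, +0.9982)
n_2 = (-0.7988, +0.6015)
n_3 = (-0.9454, -0.3260)
n_4 = (+0.3969, -0.9179)
  (0,1): δ = 140.52°  ·
  (0,2): δ = 90.94°  ·
  (0,3): δ = 34.93°  ✓
  (0,4): δ = 59.43°  ·
  (1,2): δ = 130.42°  ·
  (1,3): δ = 74.42°  ·
  (1,4): δ = 19.94°  ✓
  (2,3): δ = 123.99°  ·
  (2,4): δ = 29.63°  ✓
  (3,4): δ = 85.64°  ·
antipodal pairs: 3

count = 3; pairs: (0,3), (1,4), (2,4)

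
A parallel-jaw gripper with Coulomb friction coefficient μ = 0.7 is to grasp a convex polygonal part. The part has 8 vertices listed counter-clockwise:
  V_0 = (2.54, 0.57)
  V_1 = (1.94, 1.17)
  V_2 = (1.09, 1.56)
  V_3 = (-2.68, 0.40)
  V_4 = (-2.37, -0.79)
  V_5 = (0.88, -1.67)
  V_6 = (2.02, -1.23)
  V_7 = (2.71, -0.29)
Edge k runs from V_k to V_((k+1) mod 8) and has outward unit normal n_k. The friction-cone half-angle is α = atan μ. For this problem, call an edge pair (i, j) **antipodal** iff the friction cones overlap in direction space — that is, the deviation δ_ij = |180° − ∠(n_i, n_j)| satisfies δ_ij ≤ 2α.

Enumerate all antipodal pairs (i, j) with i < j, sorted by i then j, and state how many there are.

α = atan 0.7 = 34.99°;  2α = 69.98°
n_0 = (+0.7071, +0.7071)
n_1 = (+0.4170, +0.9089)
n_2 = (-0.2941, +0.9558)
n_3 = (-0.9677, -0.2521)
n_4 = (-0.2614, -0.9652)
n_5 = (+0.3601, -0.9329)
n_6 = (+0.8061, -0.5917)
n_7 = (+0.9810, +0.1939)
  (0,1): δ = 159.65°  ·
  (0,2): δ = 117.90°  ·
  (0,3): δ = 30.40°  ✓
  (0,4): δ = 29.85°  ✓
  (0,5): δ = 66.10°  ✓
  (0,6): δ = 98.72°  ·
  (0,7): δ = 146.18°  ·
  (1,2): δ = 138.25°  ·
  (1,3): δ = 50.75°  ✓
  (1,4): δ = 9.50°  ✓
  (1,5): δ = 45.75°  ✓
  (1,6): δ = 78.37°  ·
  (1,7): δ = 125.83°  ·
  (2,3): δ = 92.50°  ·
  (2,4): δ = 32.25°  ✓
  (2,5): δ = 4.00°  ✓
  (2,6): δ = 36.62°  ✓
  (2,7): δ = 84.08°  ·
  (3,4): δ = 119.75°  ·
  (3,5): δ = 83.50°  ·
  (3,6): δ = 50.88°  ✓
  (3,7): δ = 3.42°  ✓
  (4,5): δ = 143.74°  ·
  (4,6): δ = 111.13°  ·
  (4,7): δ = 63.67°  ✓
  (5,6): δ = 147.39°  ·
  (5,7): δ = 99.92°  ·
  (6,7): δ = 132.54°  ·
antipodal pairs: 12

count = 12; pairs: (0,3), (0,4), (0,5), (1,3), (1,4), (1,5), (2,4), (2,5), (2,6), (3,6), (3,7), (4,7)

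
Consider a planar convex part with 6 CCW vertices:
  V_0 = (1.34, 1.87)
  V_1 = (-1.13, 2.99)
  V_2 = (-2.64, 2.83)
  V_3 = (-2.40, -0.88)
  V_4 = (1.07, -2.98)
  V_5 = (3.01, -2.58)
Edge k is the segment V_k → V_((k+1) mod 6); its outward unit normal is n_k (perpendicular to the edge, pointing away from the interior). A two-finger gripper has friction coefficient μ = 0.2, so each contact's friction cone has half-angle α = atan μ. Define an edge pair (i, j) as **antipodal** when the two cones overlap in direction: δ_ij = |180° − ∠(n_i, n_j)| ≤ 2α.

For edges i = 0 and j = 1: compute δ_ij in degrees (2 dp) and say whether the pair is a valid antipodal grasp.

δ = 149.56°, invalid

α = atan 0.2 = 11.31°;  2α = 22.62°
edge 0: e_0 = (-2.47, +1.12);  n_0 = (+0.4130, +0.9107)
edge 1: e_1 = (-1.51, -0.16);  n_1 = (-0.1054, +0.9944)
∠(n_0, n_1) = 30.44°
δ = |180° − 30.44°| = 149.56°
149.56° > 2α = 22.62°  →  invalid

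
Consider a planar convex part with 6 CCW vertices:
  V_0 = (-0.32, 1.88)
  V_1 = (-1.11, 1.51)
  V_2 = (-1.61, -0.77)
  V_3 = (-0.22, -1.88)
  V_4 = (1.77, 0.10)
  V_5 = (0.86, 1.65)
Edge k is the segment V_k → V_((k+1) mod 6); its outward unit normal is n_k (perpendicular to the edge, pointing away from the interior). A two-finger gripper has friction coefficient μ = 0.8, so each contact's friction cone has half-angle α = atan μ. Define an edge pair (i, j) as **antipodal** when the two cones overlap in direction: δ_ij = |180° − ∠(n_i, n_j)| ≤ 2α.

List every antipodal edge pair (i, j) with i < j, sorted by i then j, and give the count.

α = atan 0.8 = 38.66°;  2α = 77.32°
n_0 = (-0.4241, +0.9056)
n_1 = (-0.9768, +0.2142)
n_2 = (-0.6240, -0.7814)
n_3 = (+0.7053, -0.7089)
n_4 = (+0.8624, +0.5063)
n_5 = (+0.1913, +0.9815)
  (0,1): δ = 127.47°  ·
  (0,2): δ = 63.71°  ✓
  (0,3): δ = 19.76°  ✓
  (0,4): δ = 95.32°  ·
  (0,5): δ = 143.87°  ·
  (1,2): δ = 116.24°  ·
  (1,3): δ = 32.78°  ✓
  (1,4): δ = 42.79°  ✓
  (1,5): δ = 91.34°  ·
  (2,3): δ = 96.53°  ·
  (2,4): δ = 20.97°  ✓
  (2,5): δ = 27.58°  ✓
  (3,4): δ = 104.44°  ·
  (3,5): δ = 55.89°  ✓
  (4,5): δ = 131.45°  ·
antipodal pairs: 7

count = 7; pairs: (0,2), (0,3), (1,3), (1,4), (2,4), (2,5), (3,5)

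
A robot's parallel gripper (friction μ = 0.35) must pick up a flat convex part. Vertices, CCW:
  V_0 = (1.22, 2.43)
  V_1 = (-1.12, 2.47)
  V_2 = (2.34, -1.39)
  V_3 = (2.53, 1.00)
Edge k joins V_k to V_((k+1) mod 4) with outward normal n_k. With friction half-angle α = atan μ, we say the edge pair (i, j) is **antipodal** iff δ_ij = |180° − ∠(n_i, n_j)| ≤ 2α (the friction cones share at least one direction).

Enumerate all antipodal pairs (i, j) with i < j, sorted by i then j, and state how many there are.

count = 1; pairs: (1,3)

α = atan 0.35 = 19.29°;  2α = 38.58°
n_0 = (+0.0171, +0.9999)
n_1 = (-0.7446, -0.6675)
n_2 = (+0.9969, -0.0792)
n_3 = (+0.7374, +0.6755)
  (0,1): δ = 47.15°  ·
  (0,2): δ = 86.43°  ·
  (0,3): δ = 133.47°  ·
  (1,2): δ = 46.42°  ·
  (1,3): δ = 0.62°  ✓
  (2,3): δ = 132.96°  ·
antipodal pairs: 1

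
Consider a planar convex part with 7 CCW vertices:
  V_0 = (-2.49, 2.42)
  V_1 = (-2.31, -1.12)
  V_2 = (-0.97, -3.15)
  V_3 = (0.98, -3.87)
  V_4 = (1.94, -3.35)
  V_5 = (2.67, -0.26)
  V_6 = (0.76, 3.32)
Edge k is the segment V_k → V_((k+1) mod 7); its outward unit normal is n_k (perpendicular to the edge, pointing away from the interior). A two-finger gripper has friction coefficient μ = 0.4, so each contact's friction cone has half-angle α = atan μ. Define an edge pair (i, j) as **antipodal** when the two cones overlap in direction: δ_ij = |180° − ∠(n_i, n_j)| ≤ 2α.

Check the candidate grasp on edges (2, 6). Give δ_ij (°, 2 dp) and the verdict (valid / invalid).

α = atan 0.4 = 21.80°;  2α = 43.60°
edge 2: e_2 = (+1.95, -0.72);  n_2 = (-0.3464, -0.9381)
edge 6: e_6 = (-3.25, -0.90);  n_6 = (-0.2669, +0.9637)
∠(n_2, n_6) = 144.26°
δ = |180° − 144.26°| = 35.74°
35.74° ≤ 2α = 43.60°  →  valid

δ = 35.74°, valid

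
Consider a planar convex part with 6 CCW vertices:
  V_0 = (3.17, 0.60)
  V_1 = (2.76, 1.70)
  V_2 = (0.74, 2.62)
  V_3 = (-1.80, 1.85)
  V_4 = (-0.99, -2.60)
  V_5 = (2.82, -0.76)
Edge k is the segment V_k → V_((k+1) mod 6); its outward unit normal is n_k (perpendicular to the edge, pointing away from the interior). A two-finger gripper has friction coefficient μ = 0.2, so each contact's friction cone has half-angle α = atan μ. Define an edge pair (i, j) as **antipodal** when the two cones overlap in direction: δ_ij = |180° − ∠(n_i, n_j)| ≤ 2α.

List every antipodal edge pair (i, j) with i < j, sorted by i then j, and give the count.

count = 2; pairs: (0,3), (2,4)

α = atan 0.2 = 11.31°;  2α = 22.62°
n_0 = (+0.9370, +0.3493)
n_1 = (+0.4145, +0.9101)
n_2 = (-0.2901, +0.9570)
n_3 = (-0.9838, -0.1791)
n_4 = (+0.4349, -0.9005)
n_5 = (+0.9684, -0.2492)
  (0,1): δ = 134.93°  ·
  (0,2): δ = 93.58°  ·
  (0,3): δ = 10.13°  ✓
  (0,4): δ = 95.34°  ·
  (0,5): δ = 145.13°  ·
  (1,2): δ = 138.65°  ·
  (1,3): δ = 55.20°  ·
  (1,4): δ = 50.26°  ·
  (1,5): δ = 100.05°  ·
  (2,3): δ = 96.55°  ·
  (2,4): δ = 8.91°  ✓
  (2,5): δ = 58.70°  ·
  (3,4): δ = 74.54°  ·
  (3,5): δ = 24.75°  ·
  (4,5): δ = 130.21°  ·
antipodal pairs: 2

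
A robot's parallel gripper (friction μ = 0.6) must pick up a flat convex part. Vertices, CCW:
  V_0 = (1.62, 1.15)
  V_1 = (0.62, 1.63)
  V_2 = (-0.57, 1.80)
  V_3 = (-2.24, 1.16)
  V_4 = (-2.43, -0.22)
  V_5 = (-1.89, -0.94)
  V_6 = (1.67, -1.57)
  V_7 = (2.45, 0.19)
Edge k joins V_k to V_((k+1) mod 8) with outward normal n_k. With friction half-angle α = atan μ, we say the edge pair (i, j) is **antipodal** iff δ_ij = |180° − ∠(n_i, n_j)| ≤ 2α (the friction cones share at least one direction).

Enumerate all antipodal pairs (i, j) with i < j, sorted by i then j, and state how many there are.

α = atan 0.6 = 30.96°;  2α = 61.93°
n_0 = (+0.4327, +0.9015)
n_1 = (+0.1414, +0.9899)
n_2 = (-0.3579, +0.9338)
n_3 = (-0.9907, +0.1364)
n_4 = (-0.8000, -0.6000)
n_5 = (-0.1743, -0.9847)
n_6 = (+0.9142, -0.4052)
n_7 = (+0.7565, +0.6540)
  (0,1): δ = 162.49°  ·
  (0,2): δ = 133.39°  ·
  (0,3): δ = 72.20°  ·
  (0,4): δ = 27.49°  ✓
  (0,5): δ = 15.61°  ✓
  (0,6): δ = 91.74°  ·
  (0,7): δ = 156.49°  ·
  (1,2): δ = 150.90°  ·
  (1,3): δ = 89.71°  ·
  (1,4): δ = 45.00°  ✓
  (1,5): δ = 1.91°  ✓
  (1,6): δ = 74.23°  ·
  (1,7): δ = 138.98°  ·
  (2,3): δ = 118.81°  ·
  (2,4): δ = 74.10°  ·
  (2,5): δ = 31.00°  ✓
  (2,6): δ = 45.13°  ✓
  (2,7): δ = 109.88°  ·
  (3,4): δ = 135.29°  ·
  (3,5): δ = 92.20°  ·
  (3,6): δ = 16.06°  ✓
  (3,7): δ = 48.69°  ✓
  (4,5): δ = 136.91°  ·
  (4,6): δ = 60.77°  ✓
  (4,7): δ = 3.98°  ✓
  (5,6): δ = 103.87°  ·
  (5,7): δ = 39.12°  ✓
  (6,7): δ = 115.25°  ·
antipodal pairs: 11

count = 11; pairs: (0,4), (0,5), (1,4), (1,5), (2,5), (2,6), (3,6), (3,7), (4,6), (4,7), (5,7)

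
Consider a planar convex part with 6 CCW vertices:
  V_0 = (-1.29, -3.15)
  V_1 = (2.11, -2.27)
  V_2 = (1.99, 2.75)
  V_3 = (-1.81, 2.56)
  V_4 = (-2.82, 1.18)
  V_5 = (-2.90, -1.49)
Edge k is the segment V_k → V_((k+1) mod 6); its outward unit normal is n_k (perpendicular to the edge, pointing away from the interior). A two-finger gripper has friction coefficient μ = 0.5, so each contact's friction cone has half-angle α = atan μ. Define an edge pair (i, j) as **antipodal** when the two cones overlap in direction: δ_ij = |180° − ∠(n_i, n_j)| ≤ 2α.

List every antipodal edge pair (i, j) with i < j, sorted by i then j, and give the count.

count = 6; pairs: (0,2), (0,3), (1,3), (1,4), (1,5), (2,5)

α = atan 0.5 = 26.57°;  2α = 53.13°
n_0 = (+0.2506, -0.9681)
n_1 = (+0.9997, +0.0239)
n_2 = (-0.0499, +0.9988)
n_3 = (-0.8070, +0.5906)
n_4 = (-0.9996, +0.0299)
n_5 = (-0.7178, -0.6962)
  (0,1): δ = 103.14°  ·
  (0,2): δ = 11.65°  ✓
  (0,3): δ = 39.29°  ✓
  (0,4): δ = 73.77°  ·
  (0,5): δ = 119.61°  ·
  (1,2): δ = 88.51°  ·
  (1,3): δ = 37.57°  ✓
  (1,4): δ = 3.09°  ✓
  (1,5): δ = 42.75°  ✓
  (2,3): δ = 129.06°  ·
  (2,4): δ = 94.58°  ·
  (2,5): δ = 48.74°  ✓
  (3,4): δ = 145.52°  ·
  (3,5): δ = 99.68°  ·
  (4,5): δ = 134.16°  ·
antipodal pairs: 6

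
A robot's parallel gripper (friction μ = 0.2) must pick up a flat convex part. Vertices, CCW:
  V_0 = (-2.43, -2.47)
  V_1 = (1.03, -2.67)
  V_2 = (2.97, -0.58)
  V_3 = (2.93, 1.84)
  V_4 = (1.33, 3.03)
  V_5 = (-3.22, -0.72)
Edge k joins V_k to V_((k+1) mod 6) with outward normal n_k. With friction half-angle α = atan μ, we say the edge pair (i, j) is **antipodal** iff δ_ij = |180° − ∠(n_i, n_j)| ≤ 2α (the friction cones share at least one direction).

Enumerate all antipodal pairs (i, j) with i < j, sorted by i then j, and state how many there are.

α = atan 0.2 = 11.31°;  2α = 22.62°
n_0 = (-0.0577, -0.9983)
n_1 = (+0.7329, -0.6803)
n_2 = (+0.9999, +0.0165)
n_3 = (+0.5968, +0.8024)
n_4 = (-0.6360, +0.7717)
n_5 = (-0.9114, -0.4114)
  (0,1): δ = 129.56°  ·
  (0,2): δ = 85.74°  ·
  (0,3): δ = 33.33°  ·
  (0,4): δ = 42.80°  ·
  (0,5): δ = 117.60°  ·
  (1,2): δ = 136.18°  ·
  (1,3): δ = 83.77°  ·
  (1,4): δ = 7.64°  ✓
  (1,5): δ = 67.16°  ·
  (2,3): δ = 127.59°  ·
  (2,4): δ = 51.45°  ·
  (2,5): δ = 23.35°  ·
  (3,4): δ = 103.87°  ·
  (3,5): δ = 29.06°  ·
  (4,5): δ = 105.20°  ·
antipodal pairs: 1

count = 1; pairs: (1,4)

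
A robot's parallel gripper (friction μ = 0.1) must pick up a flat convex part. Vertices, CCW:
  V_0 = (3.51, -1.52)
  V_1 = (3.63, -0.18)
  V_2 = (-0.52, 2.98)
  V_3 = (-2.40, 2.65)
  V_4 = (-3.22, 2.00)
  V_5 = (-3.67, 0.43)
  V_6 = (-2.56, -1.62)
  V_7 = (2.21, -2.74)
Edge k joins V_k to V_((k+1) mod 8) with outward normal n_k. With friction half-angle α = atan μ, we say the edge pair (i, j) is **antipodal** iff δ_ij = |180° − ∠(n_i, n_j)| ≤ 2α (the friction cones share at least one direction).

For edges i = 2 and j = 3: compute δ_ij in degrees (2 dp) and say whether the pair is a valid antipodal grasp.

α = atan 0.1 = 5.71°;  2α = 11.42°
edge 2: e_2 = (-1.88, -0.33);  n_2 = (-0.1729, +0.9849)
edge 3: e_3 = (-0.82, -0.65);  n_3 = (-0.6212, +0.7837)
∠(n_2, n_3) = 28.45°
δ = |180° − 28.45°| = 151.55°
151.55° > 2α = 11.42°  →  invalid

δ = 151.55°, invalid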